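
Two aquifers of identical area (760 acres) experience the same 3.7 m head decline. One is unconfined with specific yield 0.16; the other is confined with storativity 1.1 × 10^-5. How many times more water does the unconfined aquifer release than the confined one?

ΔV_u / ΔV_c ≈ 14500

A = 760 acres = 3.076 × 10^6 m²
Unconfined: ΔV_u = Sy × A × Δh = 0.16 × 3.076 × 10^6 × 3.7 = 1.821 × 10^6 m³
Confined: ΔV_c = S × A × Δh = 1.1 × 10^-5 × 3.076 × 10^6 × 3.7 = 125.2 m³
Ratio = ΔV_u / ΔV_c = Sy / S = 0.16 / 1.1 × 10^-5 = 14550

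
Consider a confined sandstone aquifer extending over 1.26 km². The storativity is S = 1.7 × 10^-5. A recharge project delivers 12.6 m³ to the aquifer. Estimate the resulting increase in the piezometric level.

Δh ≈ 0.588 m

A = 1.26 km² = 1.26 × 10^6 m²
Δh = ΔV / (S × A) = 12.6 m³ / (1.7 × 10^-5 × 1.26 × 10^6 m²) = 0.5882 m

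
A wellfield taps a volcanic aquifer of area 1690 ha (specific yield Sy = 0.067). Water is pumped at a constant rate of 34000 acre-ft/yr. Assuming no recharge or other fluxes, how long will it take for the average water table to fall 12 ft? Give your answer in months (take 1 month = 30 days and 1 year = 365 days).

t ≈ 1.2 months

A = 1690 ha = 1.69 × 10^7 m²
Δh = 12 ft = 3.658 m
ΔV = Sy × A × Δh = 0.067 × 1.69 × 10^7 × 3.658 = 4.142 × 10^6 m³
Q = 34000 acre-ft/yr = 1.149 × 10^5 m³/d
t = ΔV / Q = 4.142 × 10^6 m³ / 1.149 × 10^5 m³/d = 36.04 d
t = 36.04 d ≈ 1.201 months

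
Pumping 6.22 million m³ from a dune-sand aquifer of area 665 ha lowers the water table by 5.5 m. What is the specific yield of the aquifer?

A = 665 ha = 6.65 × 10^6 m²
ΔV = 6.22 million m³ = 6.22 × 10^6 m³
Sy = ΔV / (A × Δh) = 6.22 × 10^6 m³ / (6.65 × 10^6 m² × 5.5 m) = 0.1701

Sy ≈ 0.17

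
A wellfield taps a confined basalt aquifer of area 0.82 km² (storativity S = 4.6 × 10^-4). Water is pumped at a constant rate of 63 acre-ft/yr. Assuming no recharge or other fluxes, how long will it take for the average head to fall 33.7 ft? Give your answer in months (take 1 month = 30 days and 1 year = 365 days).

A = 0.82 km² = 8.2 × 10^5 m²
Δh = 33.7 ft = 10.27 m
ΔV = S × A × Δh = 4.6 × 10^-4 × 8.2 × 10^5 × 10.27 = 3875 m³
Q = 63 acre-ft/yr = 212.9 m³/d
t = ΔV / Q = 3875 m³ / 212.9 m³/d = 18.2 d
t = 18.2 d ≈ 0.6066 months

t ≈ 0.607 months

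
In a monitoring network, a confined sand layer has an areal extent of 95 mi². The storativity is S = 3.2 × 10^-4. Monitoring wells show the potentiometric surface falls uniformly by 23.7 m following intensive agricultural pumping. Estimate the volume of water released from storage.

ΔV ≈ 1.87 × 10^6 m³

A = 95 mi² = 2.46 × 10^8 m²
ΔV = S × A × Δh = 3.2 × 10^-4 × 2.46 × 10^8 m² × 23.7 m = 1.866 × 10^6 m³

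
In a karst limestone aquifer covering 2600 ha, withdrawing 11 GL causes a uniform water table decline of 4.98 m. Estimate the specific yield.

Sy ≈ 0.085

A = 2600 ha = 2.6 × 10^7 m²
ΔV = 11 GL = 1.1 × 10^7 m³
Sy = ΔV / (A × Δh) = 1.1 × 10^7 m³ / (2.6 × 10^7 m² × 4.98 m) = 0.08496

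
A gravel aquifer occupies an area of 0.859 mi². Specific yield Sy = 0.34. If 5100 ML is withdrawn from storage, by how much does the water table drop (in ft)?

Δh ≈ 22.1 ft

A = 0.859 mi² = 2.225 × 10^6 m²
ΔV = 5100 ML = 5.1 × 10^6 m³
Δh = ΔV / (Sy × A) = 5.1 × 10^6 m³ / (0.34 × 2.225 × 10^6 m²) = 6.742 m
Δh = 6.742 m = 22.12 ft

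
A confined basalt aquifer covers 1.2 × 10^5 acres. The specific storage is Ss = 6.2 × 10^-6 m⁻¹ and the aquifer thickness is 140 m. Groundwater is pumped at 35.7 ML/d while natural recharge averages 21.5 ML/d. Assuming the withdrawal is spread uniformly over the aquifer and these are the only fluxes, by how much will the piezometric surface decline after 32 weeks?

Δh ≈ 7.55 m

S = Ss × b = 6.2 × 10^-6 m⁻¹ × 140 m = 8.68 × 10^-4
A = 1.2 × 10^5 acres = 4.856 × 10^8 m²
Net abstraction = 35.7 − 21.5 = 14.2 ML/d
Q_net = 14.2 ML/d = 14200 m³/d
t = 32 weeks = 224 d
ΔV = Q × t = 14200 m³/d × 224 d = 3.181 × 10^6 m³
Δh = ΔV / (S × A) = 3.181 × 10^6 / (8.68 × 10^-4 × 4.856 × 10^8) = 7.546 m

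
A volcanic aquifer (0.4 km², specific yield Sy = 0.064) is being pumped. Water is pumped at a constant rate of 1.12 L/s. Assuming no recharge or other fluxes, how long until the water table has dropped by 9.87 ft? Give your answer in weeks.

A = 0.4 km² = 4 × 10^5 m²
Δh = 9.87 ft = 3.008 m
ΔV = Sy × A × Δh = 0.064 × 4 × 10^5 × 3.008 = 77010 m³
Q = 1.12 L/s = 96.77 m³/d
t = ΔV / Q = 77010 m³ / 96.77 m³/d = 795.9 d
t = 795.9 d ≈ 113.7 weeks

t ≈ 114 weeks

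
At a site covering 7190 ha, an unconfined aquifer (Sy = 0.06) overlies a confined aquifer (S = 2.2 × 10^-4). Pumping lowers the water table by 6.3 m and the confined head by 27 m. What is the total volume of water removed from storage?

A = 7190 ha = 7.19 × 10^7 m²
Unconfined: ΔV_u = Sy × A × Δh_u = 0.06 × 7.19 × 10^7 × 6.3 = 2.718 × 10^7 m³
Confined: ΔV_c = S × A × Δh_c = 2.2 × 10^-4 × 7.19 × 10^7 × 27 = 4.271 × 10^5 m³
Total ΔV = 2.718 × 10^7 + 4.271 × 10^5 = 2.761 × 10^7 m³

ΔV ≈ 2.76 × 10^7 m³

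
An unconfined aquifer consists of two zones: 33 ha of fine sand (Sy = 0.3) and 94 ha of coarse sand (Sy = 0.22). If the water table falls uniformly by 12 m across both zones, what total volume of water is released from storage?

A₁ = 33 ha = 3.3 × 10^5 m²; A₂ = 94 ha = 9.4 × 10^5 m²
ΔV₁ = 0.3 × 3.3 × 10^5 × 12 = 1.188 × 10^6 m³
ΔV₂ = 0.22 × 9.4 × 10^5 × 12 = 2.482 × 10^6 m³
ΔV = ΔV₁ + ΔV₂ = 3.67 × 10^6 m³

ΔV ≈ 3.67 × 10^6 m³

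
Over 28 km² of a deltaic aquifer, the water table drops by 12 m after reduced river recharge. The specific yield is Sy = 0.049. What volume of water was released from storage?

ΔV ≈ 1.65 × 10^7 m³

A = 28 km² = 2.8 × 10^7 m²
ΔV = Sy × A × Δh = 0.049 × 2.8 × 10^7 m² × 12 m = 1.646 × 10^7 m³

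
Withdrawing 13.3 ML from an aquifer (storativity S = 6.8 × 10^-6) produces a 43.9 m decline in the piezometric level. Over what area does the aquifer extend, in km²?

ΔV = 13.3 ML = 13300 m³
A = ΔV / (S × Δh) = 13300 / (6.8 × 10^-6 × 43.9) = 4.455 × 10^7 m²
A = 4.455 × 10^7 m² = 44.55 km²

A ≈ 44.6 km²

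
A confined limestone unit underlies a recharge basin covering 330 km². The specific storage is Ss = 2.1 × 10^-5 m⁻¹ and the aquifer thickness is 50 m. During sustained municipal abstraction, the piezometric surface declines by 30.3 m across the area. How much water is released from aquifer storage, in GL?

ΔV ≈ 10.5 GL

S = Ss × b = 2.1 × 10^-5 m⁻¹ × 50 m = 1.05 × 10^-3
A = 330 km² = 3.3 × 10^8 m²
ΔV = S × A × Δh = 0.00105 × 3.3 × 10^8 m² × 30.3 m = 1.05 × 10^7 m³
ΔV = 1.05 × 10^7 m³ = 10.5 GL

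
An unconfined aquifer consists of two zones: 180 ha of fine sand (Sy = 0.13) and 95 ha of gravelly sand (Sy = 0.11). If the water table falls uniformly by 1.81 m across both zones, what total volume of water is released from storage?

A₁ = 180 ha = 1.8 × 10^6 m²; A₂ = 95 ha = 9.5 × 10^5 m²
ΔV₁ = 0.13 × 1.8 × 10^6 × 1.81 = 4.235 × 10^5 m³
ΔV₂ = 0.11 × 9.5 × 10^5 × 1.81 = 1.891 × 10^5 m³
ΔV = ΔV₁ + ΔV₂ = 6.127 × 10^5 m³

ΔV ≈ 6.13 × 10^5 m³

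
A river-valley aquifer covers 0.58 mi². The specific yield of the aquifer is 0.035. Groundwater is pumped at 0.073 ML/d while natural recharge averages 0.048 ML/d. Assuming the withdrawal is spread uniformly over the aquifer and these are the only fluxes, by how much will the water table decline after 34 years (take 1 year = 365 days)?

A = 0.58 mi² = 1.502 × 10^6 m²
Net abstraction = 0.073 − 0.048 = 0.025 ML/d
Q_net = 0.025 ML/d = 25 m³/d
t = 34 years = 12410 d
ΔV = Q × t = 25 m³/d × 12410 d = 3.103 × 10^5 m³
Δh = ΔV / (Sy × A) = 3.103 × 10^5 / (0.035 × 1.502 × 10^6) = 5.901 m

Δh ≈ 5.9 m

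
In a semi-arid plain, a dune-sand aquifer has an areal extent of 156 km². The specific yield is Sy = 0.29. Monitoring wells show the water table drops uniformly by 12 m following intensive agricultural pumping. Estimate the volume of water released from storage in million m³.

A = 156 km² = 1.56 × 10^8 m²
ΔV = Sy × A × Δh = 0.29 × 1.56 × 10^8 m² × 12 m = 5.429 × 10^8 m³
ΔV = 5.429 × 10^8 m³ = 542.9 million m³

ΔV ≈ 543 million m³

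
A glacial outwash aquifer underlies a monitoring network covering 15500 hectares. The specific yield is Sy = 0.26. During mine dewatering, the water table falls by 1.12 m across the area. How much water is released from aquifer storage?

A = 15500 hectares = 1.55 × 10^8 m²
ΔV = Sy × A × Δh = 0.26 × 1.55 × 10^8 m² × 1.12 m = 4.514 × 10^7 m³

ΔV ≈ 4.51 × 10^7 m³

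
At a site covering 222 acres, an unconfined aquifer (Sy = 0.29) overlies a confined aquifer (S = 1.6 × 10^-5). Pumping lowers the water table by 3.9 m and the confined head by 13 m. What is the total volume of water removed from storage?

ΔV ≈ 1.02 × 10^6 m³

A = 222 acres = 8.984 × 10^5 m²
Unconfined: ΔV_u = Sy × A × Δh_u = 0.29 × 8.984 × 10^5 × 3.9 = 1.016 × 10^6 m³
Confined: ΔV_c = S × A × Δh_c = 1.6 × 10^-5 × 8.984 × 10^5 × 13 = 186.9 m³
Total ΔV = 1.016 × 10^6 + 186.9 = 1.016 × 10^6 m³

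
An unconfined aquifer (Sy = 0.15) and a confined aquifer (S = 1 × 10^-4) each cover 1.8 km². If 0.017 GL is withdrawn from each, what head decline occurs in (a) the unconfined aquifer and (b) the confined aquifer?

Δh_u ≈ 0.063 m; Δh_c ≈ 94.4 m

A = 1.8 km² = 1.8 × 10^6 m²
ΔV = 0.017 GL = 17000 m³
Unconfined: Δh_u = ΔV/(Sy·A) = 17000/(0.15 × 1.8 × 10^6) = 0.06296 m
Confined: Δh_c = ΔV/(S·A) = 17000/(1 × 10^-4 × 1.8 × 10^6) = 94.44 m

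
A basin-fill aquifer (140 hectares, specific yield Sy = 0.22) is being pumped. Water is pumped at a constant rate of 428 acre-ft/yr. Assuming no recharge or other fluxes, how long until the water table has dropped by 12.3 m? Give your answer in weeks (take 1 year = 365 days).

A = 140 hectares = 1.4 × 10^6 m²
ΔV = Sy × A × Δh = 0.22 × 1.4 × 10^6 × 12.3 = 3.788 × 10^6 m³
Q = 428 acre-ft/yr = 1446 m³/d
t = ΔV / Q = 3.788 × 10^6 m³ / 1446 m³/d = 2619 d
t = 2619 d ≈ 374.2 weeks

t ≈ 374 weeks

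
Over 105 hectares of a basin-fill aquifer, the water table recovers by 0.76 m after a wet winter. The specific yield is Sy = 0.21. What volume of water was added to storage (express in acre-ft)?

ΔV ≈ 136 acre-ft

A = 105 hectares = 1.05 × 10^6 m²
ΔV = Sy × A × Δh = 0.21 × 1.05 × 10^6 m² × 0.76 m = 1.676 × 10^5 m³
ΔV = 1.676 × 10^5 m³ = 135.9 acre-ft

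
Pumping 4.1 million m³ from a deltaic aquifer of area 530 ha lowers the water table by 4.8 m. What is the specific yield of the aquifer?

A = 530 ha = 5.3 × 10^6 m²
ΔV = 4.1 million m³ = 4.1 × 10^6 m³
Sy = ΔV / (A × Δh) = 4.1 × 10^6 m³ / (5.3 × 10^6 m² × 4.8 m) = 0.1612

Sy ≈ 0.16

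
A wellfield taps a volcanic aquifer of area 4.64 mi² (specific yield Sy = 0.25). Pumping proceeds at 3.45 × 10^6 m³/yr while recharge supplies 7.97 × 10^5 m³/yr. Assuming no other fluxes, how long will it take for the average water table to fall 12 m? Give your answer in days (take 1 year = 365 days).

t ≈ 4960 days

A = 4.64 mi² = 1.202 × 10^7 m²
ΔV = Sy × A × Δh = 0.25 × 1.202 × 10^7 × 12 = 3.605 × 10^7 m³
Net withdrawal = 3.45 × 10^6 − 7.97 × 10^5 = 2.653 × 10^6 m³/yr = 7268 m³/d
t = ΔV / Q = 3.605 × 10^7 m³ / 7268 m³/d = 4960 d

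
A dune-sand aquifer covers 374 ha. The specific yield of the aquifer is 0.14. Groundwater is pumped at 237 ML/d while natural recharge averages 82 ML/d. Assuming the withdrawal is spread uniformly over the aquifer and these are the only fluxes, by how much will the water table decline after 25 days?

Δh ≈ 7.4 m

A = 374 ha = 3.74 × 10^6 m²
Net abstraction = 237 − 82 = 155 ML/d
Q_net = 155 ML/d = 1.55 × 10^5 m³/d
ΔV = Q × t = 1.55 × 10^5 m³/d × 25 d = 3.875 × 10^6 m³
Δh = ΔV / (Sy × A) = 3.875 × 10^6 / (0.14 × 3.74 × 10^6) = 7.401 m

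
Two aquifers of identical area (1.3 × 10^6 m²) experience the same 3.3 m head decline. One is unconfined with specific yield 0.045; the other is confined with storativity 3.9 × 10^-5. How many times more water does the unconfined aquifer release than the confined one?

Unconfined: ΔV_u = Sy × A × Δh = 0.045 × 1.3 × 10^6 × 3.3 = 1.931 × 10^5 m³
Confined: ΔV_c = S × A × Δh = 3.9 × 10^-5 × 1.3 × 10^6 × 3.3 = 167.3 m³
Ratio = ΔV_u / ΔV_c = Sy / S = 0.045 / 3.9 × 10^-5 = 1154

ΔV_u / ΔV_c ≈ 1150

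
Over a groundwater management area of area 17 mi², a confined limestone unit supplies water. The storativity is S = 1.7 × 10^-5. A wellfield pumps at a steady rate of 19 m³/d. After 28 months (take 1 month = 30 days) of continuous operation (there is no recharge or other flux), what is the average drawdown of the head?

Δh ≈ 21.3 m

A = 17 mi² = 4.403 × 10^7 m²
t = 28 months = 840 d
ΔV = Q × t = 19 m³/d × 840 d = 15960 m³
Δh = ΔV / (S × A) = 15960 / (1.7 × 10^-5 × 4.403 × 10^7) = 21.32 m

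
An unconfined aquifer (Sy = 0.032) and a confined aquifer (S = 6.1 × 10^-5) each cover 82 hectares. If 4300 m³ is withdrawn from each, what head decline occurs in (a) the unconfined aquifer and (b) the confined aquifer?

A = 82 hectares = 8.2 × 10^5 m²
Unconfined: Δh_u = ΔV/(Sy·A) = 4300/(0.032 × 8.2 × 10^5) = 0.1639 m
Confined: Δh_c = ΔV/(S·A) = 4300/(6.1 × 10^-5 × 8.2 × 10^5) = 85.97 m

Δh_u ≈ 0.164 m; Δh_c ≈ 86 m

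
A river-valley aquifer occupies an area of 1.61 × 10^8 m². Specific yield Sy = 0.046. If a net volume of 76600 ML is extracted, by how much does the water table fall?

Δh ≈ 10.3 m

ΔV = 76600 ML = 7.66 × 10^7 m³
Δh = ΔV / (Sy × A) = 7.66 × 10^7 m³ / (0.046 × 1.61 × 10^8 m²) = 10.34 m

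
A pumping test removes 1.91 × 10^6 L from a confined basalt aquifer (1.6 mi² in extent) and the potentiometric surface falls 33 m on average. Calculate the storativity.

A = 1.6 mi² = 4.144 × 10^6 m²
ΔV = 1.91 × 10^6 L = 1910 m³
S = ΔV / (A × Δh) = 1910 m³ / (4.144 × 10^6 m² × 33 m) = 1.397 × 10^-5

S ≈ 1.4 × 10^-5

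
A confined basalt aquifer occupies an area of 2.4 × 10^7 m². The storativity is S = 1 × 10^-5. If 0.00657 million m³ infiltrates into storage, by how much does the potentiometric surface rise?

Δh ≈ 27.4 m

ΔV = 0.00657 million m³ = 6570 m³
Δh = ΔV / (S × A) = 6570 m³ / (1 × 10^-5 × 2.4 × 10^7 m²) = 27.37 m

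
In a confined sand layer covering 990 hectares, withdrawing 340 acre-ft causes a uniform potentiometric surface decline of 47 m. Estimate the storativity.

S ≈ 9 × 10^-4

A = 990 hectares = 9.9 × 10^6 m²
ΔV = 340 acre-ft = 4.194 × 10^5 m³
S = ΔV / (A × Δh) = 4.194 × 10^5 m³ / (9.9 × 10^6 m² × 47 m) = 9.013 × 10^-4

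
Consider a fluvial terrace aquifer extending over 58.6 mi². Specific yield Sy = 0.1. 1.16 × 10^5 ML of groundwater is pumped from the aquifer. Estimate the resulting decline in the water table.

Δh ≈ 7.64 m

A = 58.6 mi² = 1.518 × 10^8 m²
ΔV = 1.16 × 10^5 ML = 1.16 × 10^8 m³
Δh = ΔV / (Sy × A) = 1.16 × 10^8 m³ / (0.1 × 1.518 × 10^8 m²) = 7.643 m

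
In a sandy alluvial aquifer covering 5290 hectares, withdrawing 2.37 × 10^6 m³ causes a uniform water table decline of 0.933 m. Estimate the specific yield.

Sy ≈ 0.048

A = 5290 hectares = 5.29 × 10^7 m²
Sy = ΔV / (A × Δh) = 2.37 × 10^6 m³ / (5.29 × 10^7 m² × 0.933 m) = 0.04802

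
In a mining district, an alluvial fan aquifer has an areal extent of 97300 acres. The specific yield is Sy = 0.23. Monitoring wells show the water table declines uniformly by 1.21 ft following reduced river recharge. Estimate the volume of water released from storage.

A = 97300 acres = 3.938 × 10^8 m²
Δh = 1.21 ft = 0.3688 m
ΔV = Sy × A × Δh = 0.23 × 3.938 × 10^8 m² × 0.3688 m = 3.34 × 10^7 m³

ΔV ≈ 3.34 × 10^7 m³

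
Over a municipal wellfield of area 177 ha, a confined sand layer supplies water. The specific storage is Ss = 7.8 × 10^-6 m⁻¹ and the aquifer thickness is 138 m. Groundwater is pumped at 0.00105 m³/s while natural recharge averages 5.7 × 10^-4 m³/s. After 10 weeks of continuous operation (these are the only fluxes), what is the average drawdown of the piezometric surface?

S = Ss × b = 7.8 × 10^-6 m⁻¹ × 138 m = 1.076 × 10^-3
A = 177 ha = 1.77 × 10^6 m²
Net abstraction = 0.00105 − 5.7 × 10^-4 = 4.8 × 10^-4 m³/s
Q_net = 4.8 × 10^-4 m³/s = 41.47 m³/d
t = 10 weeks = 70 d
ΔV = Q × t = 41.47 m³/d × 70 d = 2903 m³
Δh = ΔV / (S × A) = 2903 / (0.001076 × 1.77 × 10^6) = 1.524 m

Δh ≈ 1.52 m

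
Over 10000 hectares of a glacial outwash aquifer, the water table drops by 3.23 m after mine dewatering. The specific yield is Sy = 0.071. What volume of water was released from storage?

A = 10000 hectares = 1 × 10^8 m²
ΔV = Sy × A × Δh = 0.071 × 1 × 10^8 m² × 3.23 m = 2.293 × 10^7 m³

ΔV ≈ 2.29 × 10^7 m³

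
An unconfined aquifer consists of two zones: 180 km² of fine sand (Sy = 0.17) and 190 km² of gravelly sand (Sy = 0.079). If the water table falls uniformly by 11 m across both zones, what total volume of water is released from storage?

ΔV ≈ 5.02 × 10^8 m³

A₁ = 180 km² = 1.8 × 10^8 m²; A₂ = 190 km² = 1.9 × 10^8 m²
ΔV₁ = 0.17 × 1.8 × 10^8 × 11 = 3.366 × 10^8 m³
ΔV₂ = 0.079 × 1.9 × 10^8 × 11 = 1.651 × 10^8 m³
ΔV = ΔV₁ + ΔV₂ = 5.017 × 10^8 m³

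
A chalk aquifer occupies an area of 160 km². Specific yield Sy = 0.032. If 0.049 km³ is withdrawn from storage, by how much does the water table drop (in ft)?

Δh ≈ 31.4 ft

A = 160 km² = 1.6 × 10^8 m²
ΔV = 0.049 km³ = 4.9 × 10^7 m³
Δh = ΔV / (Sy × A) = 4.9 × 10^7 m³ / (0.032 × 1.6 × 10^8 m²) = 9.57 m
Δh = 9.57 m = 31.4 ft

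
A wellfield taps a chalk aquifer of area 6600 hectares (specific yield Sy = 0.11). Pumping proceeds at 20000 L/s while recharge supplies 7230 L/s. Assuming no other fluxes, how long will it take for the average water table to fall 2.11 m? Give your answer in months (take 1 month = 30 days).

t ≈ 0.463 months

A = 6600 hectares = 6.6 × 10^7 m²
ΔV = Sy × A × Δh = 0.11 × 6.6 × 10^7 × 2.11 = 1.532 × 10^7 m³
Net withdrawal = 20000 − 7230 = 12770 L/s = 1.103 × 10^6 m³/d
t = ΔV / Q = 1.532 × 10^7 m³ / 1.103 × 10^6 m³/d = 13.88 d
t = 13.88 d ≈ 0.4628 months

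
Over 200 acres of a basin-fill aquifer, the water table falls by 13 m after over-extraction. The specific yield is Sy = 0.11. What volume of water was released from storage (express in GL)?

A = 200 acres = 8.094 × 10^5 m²
ΔV = Sy × A × Δh = 0.11 × 8.094 × 10^5 m² × 13 m = 1.157 × 10^6 m³
ΔV = 1.157 × 10^6 m³ = 1.157 GL

ΔV ≈ 1.16 GL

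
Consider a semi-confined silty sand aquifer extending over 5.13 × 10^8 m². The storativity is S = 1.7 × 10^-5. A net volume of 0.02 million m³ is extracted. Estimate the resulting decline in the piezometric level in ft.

ΔV = 0.02 million m³ = 20000 m³
Δh = ΔV / (S × A) = 20000 m³ / (1.7 × 10^-5 × 5.13 × 10^8 m²) = 2.293 m
Δh = 2.293 m = 7.524 ft

Δh ≈ 7.52 ft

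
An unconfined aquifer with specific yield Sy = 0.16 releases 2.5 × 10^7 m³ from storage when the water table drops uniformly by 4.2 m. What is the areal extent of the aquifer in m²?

A ≈ 3.72 × 10^7 m²

A = ΔV / (Sy × Δh) = 2.5 × 10^7 / (0.16 × 4.2) = 3.72 × 10^7 m²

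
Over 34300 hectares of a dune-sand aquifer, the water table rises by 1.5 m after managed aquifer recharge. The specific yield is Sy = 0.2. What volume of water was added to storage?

ΔV ≈ 1.03 × 10^8 m³

A = 34300 hectares = 3.43 × 10^8 m²
ΔV = Sy × A × Δh = 0.2 × 3.43 × 10^8 m² × 1.5 m = 1.029 × 10^8 m³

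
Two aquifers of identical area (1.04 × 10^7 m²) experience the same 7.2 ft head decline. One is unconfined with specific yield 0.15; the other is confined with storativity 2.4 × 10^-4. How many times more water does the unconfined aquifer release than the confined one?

Δh = 7.2 ft = 2.195 m
Unconfined: ΔV_u = Sy × A × Δh = 0.15 × 1.04 × 10^7 × 2.195 = 3.424 × 10^6 m³
Confined: ΔV_c = S × A × Δh = 2.4 × 10^-4 × 1.04 × 10^7 × 2.195 = 5478 m³
Ratio = ΔV_u / ΔV_c = Sy / S = 0.15 / 2.4 × 10^-4 = 625

ΔV_u / ΔV_c ≈ 625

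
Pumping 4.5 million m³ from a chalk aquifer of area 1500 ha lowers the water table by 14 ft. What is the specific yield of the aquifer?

A = 1500 ha = 1.5 × 10^7 m²
Δh = 14 ft = 4.267 m
ΔV = 4.5 million m³ = 4.5 × 10^6 m³
Sy = ΔV / (A × Δh) = 4.5 × 10^6 m³ / (1.5 × 10^7 m² × 4.267 m) = 0.0703

Sy ≈ 0.07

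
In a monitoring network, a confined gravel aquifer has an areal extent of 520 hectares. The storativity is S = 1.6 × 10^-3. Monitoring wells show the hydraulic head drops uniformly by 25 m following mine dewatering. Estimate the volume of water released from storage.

A = 520 hectares = 5.2 × 10^6 m²
ΔV = S × A × Δh = 0.0016 × 5.2 × 10^6 m² × 25 m = 2.08 × 10^5 m³

ΔV ≈ 2.08 × 10^5 m³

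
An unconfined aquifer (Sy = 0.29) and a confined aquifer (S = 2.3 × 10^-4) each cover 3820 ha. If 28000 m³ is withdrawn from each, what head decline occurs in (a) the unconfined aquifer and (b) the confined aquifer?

A = 3820 ha = 3.82 × 10^7 m²
Unconfined: Δh_u = ΔV/(Sy·A) = 28000/(0.29 × 3.82 × 10^7) = 0.002528 m
Confined: Δh_c = ΔV/(S·A) = 28000/(2.3 × 10^-4 × 3.82 × 10^7) = 3.187 m

Δh_u ≈ 0.00253 m; Δh_c ≈ 3.19 m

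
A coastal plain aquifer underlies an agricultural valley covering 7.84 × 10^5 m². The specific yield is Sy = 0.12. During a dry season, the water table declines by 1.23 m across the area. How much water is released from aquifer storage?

ΔV ≈ 1.16 × 10^5 m³

ΔV = Sy × A × Δh = 0.12 × 7.84 × 10^5 m² × 1.23 m = 1.157 × 10^5 m³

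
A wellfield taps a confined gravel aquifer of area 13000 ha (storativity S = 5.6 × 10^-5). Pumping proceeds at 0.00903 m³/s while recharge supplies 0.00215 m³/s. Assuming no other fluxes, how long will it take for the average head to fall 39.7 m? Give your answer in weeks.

t ≈ 69.5 weeks

A = 13000 ha = 1.3 × 10^8 m²
ΔV = S × A × Δh = 5.6 × 10^-5 × 1.3 × 10^8 × 39.7 = 2.89 × 10^5 m³
Net withdrawal = 0.00903 − 0.00215 = 0.00688 m³/s = 594.4 m³/d
t = ΔV / Q = 2.89 × 10^5 m³ / 594.4 m³/d = 486.2 d
t = 486.2 d ≈ 69.46 weeks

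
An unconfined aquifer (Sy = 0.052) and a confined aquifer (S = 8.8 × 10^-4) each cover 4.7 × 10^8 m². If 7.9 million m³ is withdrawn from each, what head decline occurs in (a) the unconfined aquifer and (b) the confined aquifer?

ΔV = 7.9 million m³ = 7.9 × 10^6 m³
Unconfined: Δh_u = ΔV/(Sy·A) = 7.9 × 10^6/(0.052 × 4.7 × 10^8) = 0.3232 m
Confined: Δh_c = ΔV/(S·A) = 7.9 × 10^6/(8.8 × 10^-4 × 4.7 × 10^8) = 19.1 m

Δh_u ≈ 0.323 m; Δh_c ≈ 19.1 m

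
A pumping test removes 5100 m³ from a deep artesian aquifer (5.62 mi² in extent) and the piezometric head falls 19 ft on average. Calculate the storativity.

S ≈ 6.1 × 10^-5

A = 5.62 mi² = 1.456 × 10^7 m²
Δh = 19 ft = 5.791 m
S = ΔV / (A × Δh) = 5100 m³ / (1.456 × 10^7 m² × 5.791 m) = 6.05 × 10^-5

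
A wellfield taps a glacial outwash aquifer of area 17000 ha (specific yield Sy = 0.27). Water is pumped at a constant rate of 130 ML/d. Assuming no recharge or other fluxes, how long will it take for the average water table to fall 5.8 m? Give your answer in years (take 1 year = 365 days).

t ≈ 5.61 years

A = 17000 ha = 1.7 × 10^8 m²
ΔV = Sy × A × Δh = 0.27 × 1.7 × 10^8 × 5.8 = 2.662 × 10^8 m³
Q = 130 ML/d = 1.3 × 10^5 m³/d
t = ΔV / Q = 2.662 × 10^8 m³ / 1.3 × 10^5 m³/d = 2048 d
t = 2048 d ≈ 5.611 years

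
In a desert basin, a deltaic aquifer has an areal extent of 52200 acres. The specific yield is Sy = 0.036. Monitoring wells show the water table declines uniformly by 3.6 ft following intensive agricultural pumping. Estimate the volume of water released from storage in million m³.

ΔV ≈ 8.34 million m³

A = 52200 acres = 2.112 × 10^8 m²
Δh = 3.6 ft = 1.097 m
ΔV = Sy × A × Δh = 0.036 × 2.112 × 10^8 m² × 1.097 m = 8.345 × 10^6 m³
ΔV = 8.345 × 10^6 m³ = 8.345 million m³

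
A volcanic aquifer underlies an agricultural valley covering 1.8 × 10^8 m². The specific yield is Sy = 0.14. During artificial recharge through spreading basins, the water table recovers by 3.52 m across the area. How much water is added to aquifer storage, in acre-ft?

ΔV ≈ 71900 acre-ft

ΔV = Sy × A × Δh = 0.14 × 1.8 × 10^8 m² × 3.52 m = 8.87 × 10^7 m³
ΔV = 8.87 × 10^7 m³ = 71910 acre-ft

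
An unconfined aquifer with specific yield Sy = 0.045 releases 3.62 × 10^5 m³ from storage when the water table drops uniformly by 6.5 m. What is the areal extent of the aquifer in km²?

A ≈ 1.24 km²

A = ΔV / (Sy × Δh) = 3.62 × 10^5 / (0.045 × 6.5) = 1.238 × 10^6 m²
A = 1.238 × 10^6 m² = 1.238 km²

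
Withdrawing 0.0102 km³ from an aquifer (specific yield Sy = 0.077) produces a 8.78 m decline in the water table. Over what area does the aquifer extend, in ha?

A ≈ 1510 ha

ΔV = 0.0102 km³ = 1.02 × 10^7 m³
A = ΔV / (Sy × Δh) = 1.02 × 10^7 / (0.077 × 8.78) = 1.509 × 10^7 m²
A = 1.509 × 10^7 m² = 1509 ha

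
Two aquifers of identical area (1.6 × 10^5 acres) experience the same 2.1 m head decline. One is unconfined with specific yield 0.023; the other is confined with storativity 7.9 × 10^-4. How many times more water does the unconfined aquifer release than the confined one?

A = 1.6 × 10^5 acres = 6.475 × 10^8 m²
Unconfined: ΔV_u = Sy × A × Δh = 0.023 × 6.475 × 10^8 × 2.1 = 3.127 × 10^7 m³
Confined: ΔV_c = S × A × Δh = 7.9 × 10^-4 × 6.475 × 10^8 × 2.1 = 1.074 × 10^6 m³
Ratio = ΔV_u / ΔV_c = Sy / S = 0.023 / 7.9 × 10^-4 = 29.11

ΔV_u / ΔV_c ≈ 29.1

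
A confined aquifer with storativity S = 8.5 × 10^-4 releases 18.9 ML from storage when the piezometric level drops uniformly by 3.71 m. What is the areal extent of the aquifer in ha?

ΔV = 18.9 ML = 18900 m³
A = ΔV / (S × Δh) = 18900 / (8.5 × 10^-4 × 3.71) = 5.993 × 10^6 m²
A = 5.993 × 10^6 m² = 599.3 ha

A ≈ 599 ha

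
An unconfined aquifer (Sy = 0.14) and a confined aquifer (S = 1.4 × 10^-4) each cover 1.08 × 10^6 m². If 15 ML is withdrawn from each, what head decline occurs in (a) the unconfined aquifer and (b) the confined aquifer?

ΔV = 15 ML = 15000 m³
Unconfined: Δh_u = ΔV/(Sy·A) = 15000/(0.14 × 1.08 × 10^6) = 0.09921 m
Confined: Δh_c = ΔV/(S·A) = 15000/(1.4 × 10^-4 × 1.08 × 10^6) = 99.21 m

Δh_u ≈ 0.0992 m; Δh_c ≈ 99.2 m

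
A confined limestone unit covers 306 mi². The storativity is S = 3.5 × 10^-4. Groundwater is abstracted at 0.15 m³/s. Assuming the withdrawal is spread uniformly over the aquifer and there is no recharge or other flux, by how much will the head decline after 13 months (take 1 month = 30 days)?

Δh ≈ 18.2 m

A = 306 mi² = 7.925 × 10^8 m²
Q = 0.15 m³/s = 12960 m³/d
t = 13 months = 390 d
ΔV = Q × t = 12960 m³/d × 390 d = 5.054 × 10^6 m³
Δh = ΔV / (S × A) = 5.054 × 10^6 / (3.5 × 10^-4 × 7.925 × 10^8) = 18.22 m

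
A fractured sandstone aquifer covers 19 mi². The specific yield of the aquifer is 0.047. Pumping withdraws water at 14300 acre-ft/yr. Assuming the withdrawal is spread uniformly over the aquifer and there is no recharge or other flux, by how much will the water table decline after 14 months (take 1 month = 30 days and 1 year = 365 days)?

A = 19 mi² = 4.921 × 10^7 m²
Q = 14300 acre-ft/yr = 48330 m³/d
t = 14 months = 420 d
ΔV = Q × t = 48330 m³/d × 420 d = 2.03 × 10^7 m³
Δh = ΔV / (Sy × A) = 2.03 × 10^7 / (0.047 × 4.921 × 10^7) = 8.776 m

Δh ≈ 8.78 m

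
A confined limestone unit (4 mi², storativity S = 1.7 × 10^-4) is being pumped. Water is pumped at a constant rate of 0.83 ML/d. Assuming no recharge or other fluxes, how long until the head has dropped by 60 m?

t ≈ 127 days

A = 4 mi² = 1.036 × 10^7 m²
ΔV = S × A × Δh = 1.7 × 10^-4 × 1.036 × 10^7 × 60 = 1.057 × 10^5 m³
Q = 0.83 ML/d = 830 m³/d
t = ΔV / Q = 1.057 × 10^5 m³ / 830 m³/d = 127.3 d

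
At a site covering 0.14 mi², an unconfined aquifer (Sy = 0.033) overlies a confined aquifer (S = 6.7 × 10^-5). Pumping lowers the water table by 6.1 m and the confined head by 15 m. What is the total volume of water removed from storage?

A = 0.14 mi² = 3.626 × 10^5 m²
Unconfined: ΔV_u = Sy × A × Δh_u = 0.033 × 3.626 × 10^5 × 6.1 = 72990 m³
Confined: ΔV_c = S × A × Δh_c = 6.7 × 10^-5 × 3.626 × 10^5 × 15 = 364.4 m³
Total ΔV = 72990 + 364.4 = 73360 m³

ΔV ≈ 73400 m³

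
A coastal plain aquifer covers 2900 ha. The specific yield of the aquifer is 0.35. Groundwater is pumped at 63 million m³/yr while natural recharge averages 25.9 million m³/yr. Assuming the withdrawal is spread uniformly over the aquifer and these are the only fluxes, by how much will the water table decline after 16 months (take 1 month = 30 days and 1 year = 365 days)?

Δh ≈ 4.81 m

A = 2900 ha = 2.9 × 10^7 m²
Net abstraction = 63 − 25.9 = 37.1 million m³/yr
Q_net = 37.1 million m³/yr = 1.016 × 10^5 m³/d
t = 16 months = 480 d
ΔV = Q × t = 1.016 × 10^5 m³/d × 480 d = 4.879 × 10^7 m³
Δh = ΔV / (Sy × A) = 4.879 × 10^7 / (0.35 × 2.9 × 10^7) = 4.807 m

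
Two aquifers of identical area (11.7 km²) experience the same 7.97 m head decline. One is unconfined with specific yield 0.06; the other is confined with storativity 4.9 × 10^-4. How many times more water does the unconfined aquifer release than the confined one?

ΔV_u / ΔV_c ≈ 122

A = 11.7 km² = 1.17 × 10^7 m²
Unconfined: ΔV_u = Sy × A × Δh = 0.06 × 1.17 × 10^7 × 7.97 = 5.595 × 10^6 m³
Confined: ΔV_c = S × A × Δh = 4.9 × 10^-4 × 1.17 × 10^7 × 7.97 = 45690 m³
Ratio = ΔV_u / ΔV_c = Sy / S = 0.06 / 4.9 × 10^-4 = 122.4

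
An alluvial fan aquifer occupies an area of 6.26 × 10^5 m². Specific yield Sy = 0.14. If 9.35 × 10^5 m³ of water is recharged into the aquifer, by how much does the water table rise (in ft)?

Δh = ΔV / (Sy × A) = 9.35 × 10^5 m³ / (0.14 × 6.26 × 10^5 m²) = 10.67 m
Δh = 10.67 m = 35 ft

Δh ≈ 35 ft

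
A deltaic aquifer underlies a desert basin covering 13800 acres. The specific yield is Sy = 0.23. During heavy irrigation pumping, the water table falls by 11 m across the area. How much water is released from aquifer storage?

A = 13800 acres = 5.585 × 10^7 m²
ΔV = Sy × A × Δh = 0.23 × 5.585 × 10^7 m² × 11 m = 1.413 × 10^8 m³

ΔV ≈ 1.41 × 10^8 m³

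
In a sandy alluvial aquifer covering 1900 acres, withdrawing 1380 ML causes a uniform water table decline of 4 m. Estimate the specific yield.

A = 1900 acres = 7.689 × 10^6 m²
ΔV = 1380 ML = 1.38 × 10^6 m³
Sy = ΔV / (A × Δh) = 1.38 × 10^6 m³ / (7.689 × 10^6 m² × 4 m) = 0.04487

Sy ≈ 0.045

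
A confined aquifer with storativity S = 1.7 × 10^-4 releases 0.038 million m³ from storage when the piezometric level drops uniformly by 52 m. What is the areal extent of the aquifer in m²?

A ≈ 4.3 × 10^6 m²

ΔV = 0.038 million m³ = 38000 m³
A = ΔV / (S × Δh) = 38000 / (1.7 × 10^-4 × 52) = 4.299 × 10^6 m²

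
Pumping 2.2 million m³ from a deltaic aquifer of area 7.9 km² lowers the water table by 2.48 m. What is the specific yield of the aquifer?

Sy ≈ 0.11

A = 7.9 km² = 7.9 × 10^6 m²
ΔV = 2.2 million m³ = 2.2 × 10^6 m³
Sy = ΔV / (A × Δh) = 2.2 × 10^6 m³ / (7.9 × 10^6 m² × 2.48 m) = 0.1123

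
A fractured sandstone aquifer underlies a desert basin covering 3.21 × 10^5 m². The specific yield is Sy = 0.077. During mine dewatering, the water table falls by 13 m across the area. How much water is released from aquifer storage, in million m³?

ΔV ≈ 0.321 million m³

ΔV = Sy × A × Δh = 0.077 × 3.21 × 10^5 m² × 13 m = 3.213 × 10^5 m³
ΔV = 3.213 × 10^5 m³ = 0.3213 million m³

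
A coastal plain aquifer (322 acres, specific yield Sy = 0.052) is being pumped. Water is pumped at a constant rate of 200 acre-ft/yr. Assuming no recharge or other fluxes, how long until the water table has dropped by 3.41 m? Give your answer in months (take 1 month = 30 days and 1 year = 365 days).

A = 322 acres = 1.303 × 10^6 m²
ΔV = Sy × A × Δh = 0.052 × 1.303 × 10^6 × 3.41 = 2.311 × 10^5 m³
Q = 200 acre-ft/yr = 675.9 m³/d
t = ΔV / Q = 2.311 × 10^5 m³ / 675.9 m³/d = 341.9 d
t = 341.9 d ≈ 11.4 months

t ≈ 11.4 months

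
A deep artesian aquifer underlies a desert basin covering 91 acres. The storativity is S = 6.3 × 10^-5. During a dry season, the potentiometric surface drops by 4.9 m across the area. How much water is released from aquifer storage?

A = 91 acres = 3.683 × 10^5 m²
ΔV = S × A × Δh = 6.3 × 10^-5 × 3.683 × 10^5 m² × 4.9 m = 113.7 m³

ΔV ≈ 114 m³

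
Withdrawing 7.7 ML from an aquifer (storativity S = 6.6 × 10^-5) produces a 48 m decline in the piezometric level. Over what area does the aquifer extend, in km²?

A ≈ 2.43 km²

ΔV = 7.7 ML = 7700 m³
A = ΔV / (S × Δh) = 7700 / (6.6 × 10^-5 × 48) = 2.431 × 10^6 m²
A = 2.431 × 10^6 m² = 2.431 km²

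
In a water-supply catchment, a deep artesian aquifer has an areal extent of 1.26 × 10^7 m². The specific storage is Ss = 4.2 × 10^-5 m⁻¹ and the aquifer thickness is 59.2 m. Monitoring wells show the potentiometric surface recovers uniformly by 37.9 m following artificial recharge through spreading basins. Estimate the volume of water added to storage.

ΔV ≈ 1.19 × 10^6 m³

S = Ss × b = 4.2 × 10^-5 m⁻¹ × 59.2 m = 2.486 × 10^-3
ΔV = S × A × Δh = 0.002486 × 1.26 × 10^7 m² × 37.9 m = 1.187 × 10^6 m³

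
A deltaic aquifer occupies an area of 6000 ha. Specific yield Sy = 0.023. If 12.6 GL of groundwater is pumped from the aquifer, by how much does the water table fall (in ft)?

A = 6000 ha = 6 × 10^7 m²
ΔV = 12.6 GL = 1.26 × 10^7 m³
Δh = ΔV / (Sy × A) = 1.26 × 10^7 m³ / (0.023 × 6 × 10^7 m²) = 9.13 m
Δh = 9.13 m = 29.96 ft

Δh ≈ 30 ft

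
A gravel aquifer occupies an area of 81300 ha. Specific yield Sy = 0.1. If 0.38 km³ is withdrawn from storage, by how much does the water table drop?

A = 81300 ha = 8.13 × 10^8 m²
ΔV = 0.38 km³ = 3.8 × 10^8 m³
Δh = ΔV / (Sy × A) = 3.8 × 10^8 m³ / (0.1 × 8.13 × 10^8 m²) = 4.674 m

Δh ≈ 4.67 m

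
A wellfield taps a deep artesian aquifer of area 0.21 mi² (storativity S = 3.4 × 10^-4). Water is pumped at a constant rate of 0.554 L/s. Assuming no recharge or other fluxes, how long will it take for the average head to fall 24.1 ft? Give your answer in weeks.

A = 0.21 mi² = 5.439 × 10^5 m²
Δh = 24.1 ft = 7.346 m
ΔV = S × A × Δh = 3.4 × 10^-4 × 5.439 × 10^5 × 7.346 = 1358 m³
Q = 0.554 L/s = 47.87 m³/d
t = ΔV / Q = 1358 m³ / 47.87 m³/d = 28.38 d
t = 28.38 d ≈ 4.054 weeks

t ≈ 4.05 weeks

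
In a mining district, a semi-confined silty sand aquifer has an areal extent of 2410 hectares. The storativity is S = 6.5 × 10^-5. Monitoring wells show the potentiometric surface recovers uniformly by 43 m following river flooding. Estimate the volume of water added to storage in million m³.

ΔV ≈ 0.0674 million m³

A = 2410 hectares = 2.41 × 10^7 m²
ΔV = S × A × Δh = 6.5 × 10^-5 × 2.41 × 10^7 m² × 43 m = 67360 m³
ΔV = 67360 m³ = 0.06736 million m³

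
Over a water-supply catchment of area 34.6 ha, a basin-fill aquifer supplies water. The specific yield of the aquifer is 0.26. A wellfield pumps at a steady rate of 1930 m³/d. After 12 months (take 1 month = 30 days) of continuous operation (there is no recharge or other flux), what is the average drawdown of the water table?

A = 34.6 ha = 3.46 × 10^5 m²
t = 12 months = 360 d
ΔV = Q × t = 1930 m³/d × 360 d = 6.948 × 10^5 m³
Δh = ΔV / (Sy × A) = 6.948 × 10^5 / (0.26 × 3.46 × 10^5) = 7.723 m

Δh ≈ 7.72 m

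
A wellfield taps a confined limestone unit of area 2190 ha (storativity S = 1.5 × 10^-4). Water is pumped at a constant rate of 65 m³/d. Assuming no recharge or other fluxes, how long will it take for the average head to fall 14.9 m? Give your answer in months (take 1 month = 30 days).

A = 2190 ha = 2.19 × 10^7 m²
ΔV = S × A × Δh = 1.5 × 10^-4 × 2.19 × 10^7 × 14.9 = 48950 m³
t = ΔV / Q = 48950 m³ / 65 m³/d = 753 d
t = 753 d ≈ 25.1 months

t ≈ 25.1 months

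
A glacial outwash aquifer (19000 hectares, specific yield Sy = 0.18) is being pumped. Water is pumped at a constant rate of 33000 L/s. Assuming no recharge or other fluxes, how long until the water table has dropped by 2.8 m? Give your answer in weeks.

t ≈ 4.8 weeks

A = 19000 hectares = 1.9 × 10^8 m²
ΔV = Sy × A × Δh = 0.18 × 1.9 × 10^8 × 2.8 = 9.576 × 10^7 m³
Q = 33000 L/s = 2.851 × 10^6 m³/d
t = ΔV / Q = 9.576 × 10^7 m³ / 2.851 × 10^6 m³/d = 33.59 d
t = 33.59 d ≈ 4.798 weeks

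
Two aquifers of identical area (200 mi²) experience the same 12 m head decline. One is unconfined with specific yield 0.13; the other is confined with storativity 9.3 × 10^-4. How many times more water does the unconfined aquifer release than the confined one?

ΔV_u / ΔV_c ≈ 140

A = 200 mi² = 5.18 × 10^8 m²
Unconfined: ΔV_u = Sy × A × Δh = 0.13 × 5.18 × 10^8 × 12 = 8.081 × 10^8 m³
Confined: ΔV_c = S × A × Δh = 9.3 × 10^-4 × 5.18 × 10^8 × 12 = 5.781 × 10^6 m³
Ratio = ΔV_u / ΔV_c = Sy / S = 0.13 / 9.3 × 10^-4 = 139.8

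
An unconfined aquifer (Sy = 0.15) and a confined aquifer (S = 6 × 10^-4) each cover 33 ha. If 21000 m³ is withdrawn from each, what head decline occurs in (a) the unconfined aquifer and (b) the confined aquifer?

A = 33 ha = 3.3 × 10^5 m²
Unconfined: Δh_u = ΔV/(Sy·A) = 21000/(0.15 × 3.3 × 10^5) = 0.4242 m
Confined: Δh_c = ΔV/(S·A) = 21000/(6 × 10^-4 × 3.3 × 10^5) = 106.1 m

Δh_u ≈ 0.424 m; Δh_c ≈ 106 m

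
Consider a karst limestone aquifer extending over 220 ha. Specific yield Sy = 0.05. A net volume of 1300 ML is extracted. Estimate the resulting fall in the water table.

Δh ≈ 11.8 m

A = 220 ha = 2.2 × 10^6 m²
ΔV = 1300 ML = 1.3 × 10^6 m³
Δh = ΔV / (Sy × A) = 1.3 × 10^6 m³ / (0.05 × 2.2 × 10^6 m²) = 11.82 m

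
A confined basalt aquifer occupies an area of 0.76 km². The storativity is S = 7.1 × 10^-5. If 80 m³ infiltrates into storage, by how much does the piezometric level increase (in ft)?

Δh ≈ 4.86 ft

A = 0.76 km² = 7.6 × 10^5 m²
Δh = ΔV / (S × A) = 80 m³ / (7.1 × 10^-5 × 7.6 × 10^5 m²) = 1.483 m
Δh = 1.483 m = 4.864 ft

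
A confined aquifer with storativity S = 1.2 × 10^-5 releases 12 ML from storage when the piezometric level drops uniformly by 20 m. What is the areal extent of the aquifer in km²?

A ≈ 50 km²

ΔV = 12 ML = 12000 m³
A = ΔV / (S × Δh) = 12000 / (1.2 × 10^-5 × 20) = 5 × 10^7 m²
A = 5 × 10^7 m² = 50 km²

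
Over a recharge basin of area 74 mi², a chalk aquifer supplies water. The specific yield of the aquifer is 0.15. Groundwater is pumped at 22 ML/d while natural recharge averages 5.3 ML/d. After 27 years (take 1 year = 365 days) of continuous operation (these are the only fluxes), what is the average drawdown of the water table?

A = 74 mi² = 1.917 × 10^8 m²
Net abstraction = 22 − 5.3 = 16.7 ML/d
Q_net = 16.7 ML/d = 16700 m³/d
t = 27 years = 9855 d
ΔV = Q × t = 16700 m³/d × 9855 d = 1.646 × 10^8 m³
Δh = ΔV / (Sy × A) = 1.646 × 10^8 / (0.15 × 1.917 × 10^8) = 5.725 m

Δh ≈ 5.72 m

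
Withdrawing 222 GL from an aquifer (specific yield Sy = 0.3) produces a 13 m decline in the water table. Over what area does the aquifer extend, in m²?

ΔV = 222 GL = 2.22 × 10^8 m³
A = ΔV / (Sy × Δh) = 2.22 × 10^8 / (0.3 × 13) = 5.692 × 10^7 m²

A ≈ 5.69 × 10^7 m²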